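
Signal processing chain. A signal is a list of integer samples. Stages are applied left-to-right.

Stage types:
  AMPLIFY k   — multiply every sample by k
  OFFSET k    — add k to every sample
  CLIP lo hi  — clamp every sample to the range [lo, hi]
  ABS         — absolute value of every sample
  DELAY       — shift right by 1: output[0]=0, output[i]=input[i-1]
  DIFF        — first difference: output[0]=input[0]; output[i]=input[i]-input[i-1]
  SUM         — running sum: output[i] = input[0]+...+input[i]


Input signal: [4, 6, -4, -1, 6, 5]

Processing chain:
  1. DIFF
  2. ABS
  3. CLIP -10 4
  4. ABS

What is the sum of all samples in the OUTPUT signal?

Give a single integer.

Answer: 18

Derivation:
Input: [4, 6, -4, -1, 6, 5]
Stage 1 (DIFF): s[0]=4, 6-4=2, -4-6=-10, -1--4=3, 6--1=7, 5-6=-1 -> [4, 2, -10, 3, 7, -1]
Stage 2 (ABS): |4|=4, |2|=2, |-10|=10, |3|=3, |7|=7, |-1|=1 -> [4, 2, 10, 3, 7, 1]
Stage 3 (CLIP -10 4): clip(4,-10,4)=4, clip(2,-10,4)=2, clip(10,-10,4)=4, clip(3,-10,4)=3, clip(7,-10,4)=4, clip(1,-10,4)=1 -> [4, 2, 4, 3, 4, 1]
Stage 4 (ABS): |4|=4, |2|=2, |4|=4, |3|=3, |4|=4, |1|=1 -> [4, 2, 4, 3, 4, 1]
Output sum: 18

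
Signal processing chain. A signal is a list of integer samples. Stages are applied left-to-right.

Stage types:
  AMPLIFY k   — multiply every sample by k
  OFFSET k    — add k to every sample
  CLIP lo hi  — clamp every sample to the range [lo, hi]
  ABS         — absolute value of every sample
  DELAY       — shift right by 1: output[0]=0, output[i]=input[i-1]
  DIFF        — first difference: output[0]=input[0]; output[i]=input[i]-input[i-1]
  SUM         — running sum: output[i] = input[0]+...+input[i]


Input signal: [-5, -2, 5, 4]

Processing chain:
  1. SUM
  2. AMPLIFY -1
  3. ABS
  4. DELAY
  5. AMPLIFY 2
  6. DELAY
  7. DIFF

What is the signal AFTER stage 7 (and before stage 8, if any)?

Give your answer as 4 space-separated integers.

Answer: 0 0 10 4

Derivation:
Input: [-5, -2, 5, 4]
Stage 1 (SUM): sum[0..0]=-5, sum[0..1]=-7, sum[0..2]=-2, sum[0..3]=2 -> [-5, -7, -2, 2]
Stage 2 (AMPLIFY -1): -5*-1=5, -7*-1=7, -2*-1=2, 2*-1=-2 -> [5, 7, 2, -2]
Stage 3 (ABS): |5|=5, |7|=7, |2|=2, |-2|=2 -> [5, 7, 2, 2]
Stage 4 (DELAY): [0, 5, 7, 2] = [0, 5, 7, 2] -> [0, 5, 7, 2]
Stage 5 (AMPLIFY 2): 0*2=0, 5*2=10, 7*2=14, 2*2=4 -> [0, 10, 14, 4]
Stage 6 (DELAY): [0, 0, 10, 14] = [0, 0, 10, 14] -> [0, 0, 10, 14]
Stage 7 (DIFF): s[0]=0, 0-0=0, 10-0=10, 14-10=4 -> [0, 0, 10, 4]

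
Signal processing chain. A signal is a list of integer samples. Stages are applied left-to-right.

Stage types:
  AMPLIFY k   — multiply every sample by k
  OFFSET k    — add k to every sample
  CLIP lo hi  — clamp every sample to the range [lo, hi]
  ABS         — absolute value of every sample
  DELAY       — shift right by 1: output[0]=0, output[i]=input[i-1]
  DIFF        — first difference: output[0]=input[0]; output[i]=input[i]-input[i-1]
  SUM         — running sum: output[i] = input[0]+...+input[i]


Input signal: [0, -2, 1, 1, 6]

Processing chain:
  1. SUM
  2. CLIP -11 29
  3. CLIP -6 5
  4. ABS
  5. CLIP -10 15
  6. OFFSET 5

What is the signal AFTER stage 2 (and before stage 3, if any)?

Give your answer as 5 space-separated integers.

Answer: 0 -2 -1 0 6

Derivation:
Input: [0, -2, 1, 1, 6]
Stage 1 (SUM): sum[0..0]=0, sum[0..1]=-2, sum[0..2]=-1, sum[0..3]=0, sum[0..4]=6 -> [0, -2, -1, 0, 6]
Stage 2 (CLIP -11 29): clip(0,-11,29)=0, clip(-2,-11,29)=-2, clip(-1,-11,29)=-1, clip(0,-11,29)=0, clip(6,-11,29)=6 -> [0, -2, -1, 0, 6]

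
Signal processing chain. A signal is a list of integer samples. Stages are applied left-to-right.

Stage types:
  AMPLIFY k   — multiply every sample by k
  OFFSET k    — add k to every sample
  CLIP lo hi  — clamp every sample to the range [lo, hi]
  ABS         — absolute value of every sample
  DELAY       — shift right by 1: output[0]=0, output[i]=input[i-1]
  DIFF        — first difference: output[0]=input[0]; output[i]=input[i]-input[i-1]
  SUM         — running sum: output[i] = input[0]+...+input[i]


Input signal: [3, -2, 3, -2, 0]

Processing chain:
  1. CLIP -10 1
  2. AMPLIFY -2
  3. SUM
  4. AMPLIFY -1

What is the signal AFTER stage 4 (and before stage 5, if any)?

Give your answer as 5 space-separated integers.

Input: [3, -2, 3, -2, 0]
Stage 1 (CLIP -10 1): clip(3,-10,1)=1, clip(-2,-10,1)=-2, clip(3,-10,1)=1, clip(-2,-10,1)=-2, clip(0,-10,1)=0 -> [1, -2, 1, -2, 0]
Stage 2 (AMPLIFY -2): 1*-2=-2, -2*-2=4, 1*-2=-2, -2*-2=4, 0*-2=0 -> [-2, 4, -2, 4, 0]
Stage 3 (SUM): sum[0..0]=-2, sum[0..1]=2, sum[0..2]=0, sum[0..3]=4, sum[0..4]=4 -> [-2, 2, 0, 4, 4]
Stage 4 (AMPLIFY -1): -2*-1=2, 2*-1=-2, 0*-1=0, 4*-1=-4, 4*-1=-4 -> [2, -2, 0, -4, -4]

Answer: 2 -2 0 -4 -4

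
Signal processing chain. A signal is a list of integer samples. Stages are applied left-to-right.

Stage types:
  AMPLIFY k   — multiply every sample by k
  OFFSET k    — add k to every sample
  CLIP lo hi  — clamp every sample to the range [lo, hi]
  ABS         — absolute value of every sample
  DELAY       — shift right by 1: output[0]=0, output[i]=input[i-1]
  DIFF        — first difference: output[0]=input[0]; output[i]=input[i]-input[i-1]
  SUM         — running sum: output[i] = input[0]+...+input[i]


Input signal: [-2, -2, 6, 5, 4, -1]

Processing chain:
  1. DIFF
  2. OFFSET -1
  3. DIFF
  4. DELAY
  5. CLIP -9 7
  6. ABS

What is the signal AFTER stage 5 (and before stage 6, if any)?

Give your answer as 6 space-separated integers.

Answer: 0 -3 2 7 -9 0

Derivation:
Input: [-2, -2, 6, 5, 4, -1]
Stage 1 (DIFF): s[0]=-2, -2--2=0, 6--2=8, 5-6=-1, 4-5=-1, -1-4=-5 -> [-2, 0, 8, -1, -1, -5]
Stage 2 (OFFSET -1): -2+-1=-3, 0+-1=-1, 8+-1=7, -1+-1=-2, -1+-1=-2, -5+-1=-6 -> [-3, -1, 7, -2, -2, -6]
Stage 3 (DIFF): s[0]=-3, -1--3=2, 7--1=8, -2-7=-9, -2--2=0, -6--2=-4 -> [-3, 2, 8, -9, 0, -4]
Stage 4 (DELAY): [0, -3, 2, 8, -9, 0] = [0, -3, 2, 8, -9, 0] -> [0, -3, 2, 8, -9, 0]
Stage 5 (CLIP -9 7): clip(0,-9,7)=0, clip(-3,-9,7)=-3, clip(2,-9,7)=2, clip(8,-9,7)=7, clip(-9,-9,7)=-9, clip(0,-9,7)=0 -> [0, -3, 2, 7, -9, 0]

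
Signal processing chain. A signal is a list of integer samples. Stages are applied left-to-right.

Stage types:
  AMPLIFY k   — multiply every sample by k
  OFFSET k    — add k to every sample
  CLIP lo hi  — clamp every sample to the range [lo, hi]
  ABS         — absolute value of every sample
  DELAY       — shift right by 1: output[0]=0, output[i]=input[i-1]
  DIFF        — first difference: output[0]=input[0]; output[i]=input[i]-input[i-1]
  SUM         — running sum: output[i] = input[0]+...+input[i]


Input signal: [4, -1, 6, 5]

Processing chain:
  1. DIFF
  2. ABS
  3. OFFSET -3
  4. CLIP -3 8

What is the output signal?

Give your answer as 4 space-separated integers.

Answer: 1 2 4 -2

Derivation:
Input: [4, -1, 6, 5]
Stage 1 (DIFF): s[0]=4, -1-4=-5, 6--1=7, 5-6=-1 -> [4, -5, 7, -1]
Stage 2 (ABS): |4|=4, |-5|=5, |7|=7, |-1|=1 -> [4, 5, 7, 1]
Stage 3 (OFFSET -3): 4+-3=1, 5+-3=2, 7+-3=4, 1+-3=-2 -> [1, 2, 4, -2]
Stage 4 (CLIP -3 8): clip(1,-3,8)=1, clip(2,-3,8)=2, clip(4,-3,8)=4, clip(-2,-3,8)=-2 -> [1, 2, 4, -2]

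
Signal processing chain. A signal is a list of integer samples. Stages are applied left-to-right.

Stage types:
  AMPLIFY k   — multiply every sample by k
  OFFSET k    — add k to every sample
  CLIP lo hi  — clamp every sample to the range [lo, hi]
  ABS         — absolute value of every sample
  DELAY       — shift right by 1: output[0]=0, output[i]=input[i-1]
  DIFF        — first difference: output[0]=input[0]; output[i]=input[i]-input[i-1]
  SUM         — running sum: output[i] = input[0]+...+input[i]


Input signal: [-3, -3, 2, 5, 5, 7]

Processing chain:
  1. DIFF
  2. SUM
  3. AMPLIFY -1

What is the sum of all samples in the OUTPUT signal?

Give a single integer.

Input: [-3, -3, 2, 5, 5, 7]
Stage 1 (DIFF): s[0]=-3, -3--3=0, 2--3=5, 5-2=3, 5-5=0, 7-5=2 -> [-3, 0, 5, 3, 0, 2]
Stage 2 (SUM): sum[0..0]=-3, sum[0..1]=-3, sum[0..2]=2, sum[0..3]=5, sum[0..4]=5, sum[0..5]=7 -> [-3, -3, 2, 5, 5, 7]
Stage 3 (AMPLIFY -1): -3*-1=3, -3*-1=3, 2*-1=-2, 5*-1=-5, 5*-1=-5, 7*-1=-7 -> [3, 3, -2, -5, -5, -7]
Output sum: -13

Answer: -13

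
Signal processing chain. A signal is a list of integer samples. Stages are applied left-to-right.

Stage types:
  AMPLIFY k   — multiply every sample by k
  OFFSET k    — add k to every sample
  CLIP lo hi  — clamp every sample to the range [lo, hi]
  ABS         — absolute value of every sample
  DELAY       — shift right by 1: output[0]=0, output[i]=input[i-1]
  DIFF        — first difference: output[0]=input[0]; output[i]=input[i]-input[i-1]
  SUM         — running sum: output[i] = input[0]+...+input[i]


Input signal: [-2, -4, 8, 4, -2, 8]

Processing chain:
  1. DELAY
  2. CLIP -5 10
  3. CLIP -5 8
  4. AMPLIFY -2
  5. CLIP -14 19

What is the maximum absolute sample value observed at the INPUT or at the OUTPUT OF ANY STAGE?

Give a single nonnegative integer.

Answer: 16

Derivation:
Input: [-2, -4, 8, 4, -2, 8] (max |s|=8)
Stage 1 (DELAY): [0, -2, -4, 8, 4, -2] = [0, -2, -4, 8, 4, -2] -> [0, -2, -4, 8, 4, -2] (max |s|=8)
Stage 2 (CLIP -5 10): clip(0,-5,10)=0, clip(-2,-5,10)=-2, clip(-4,-5,10)=-4, clip(8,-5,10)=8, clip(4,-5,10)=4, clip(-2,-5,10)=-2 -> [0, -2, -4, 8, 4, -2] (max |s|=8)
Stage 3 (CLIP -5 8): clip(0,-5,8)=0, clip(-2,-5,8)=-2, clip(-4,-5,8)=-4, clip(8,-5,8)=8, clip(4,-5,8)=4, clip(-2,-5,8)=-2 -> [0, -2, -4, 8, 4, -2] (max |s|=8)
Stage 4 (AMPLIFY -2): 0*-2=0, -2*-2=4, -4*-2=8, 8*-2=-16, 4*-2=-8, -2*-2=4 -> [0, 4, 8, -16, -8, 4] (max |s|=16)
Stage 5 (CLIP -14 19): clip(0,-14,19)=0, clip(4,-14,19)=4, clip(8,-14,19)=8, clip(-16,-14,19)=-14, clip(-8,-14,19)=-8, clip(4,-14,19)=4 -> [0, 4, 8, -14, -8, 4] (max |s|=14)
Overall max amplitude: 16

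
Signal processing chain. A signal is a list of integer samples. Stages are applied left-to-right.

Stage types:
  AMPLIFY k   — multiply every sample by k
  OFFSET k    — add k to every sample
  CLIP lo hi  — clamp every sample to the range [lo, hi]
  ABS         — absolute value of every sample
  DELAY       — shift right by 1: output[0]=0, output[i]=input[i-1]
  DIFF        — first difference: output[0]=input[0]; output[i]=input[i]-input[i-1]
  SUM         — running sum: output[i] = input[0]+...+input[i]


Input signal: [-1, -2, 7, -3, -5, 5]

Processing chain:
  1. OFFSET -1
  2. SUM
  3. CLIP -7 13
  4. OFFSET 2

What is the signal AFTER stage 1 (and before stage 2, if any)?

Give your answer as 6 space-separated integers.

Input: [-1, -2, 7, -3, -5, 5]
Stage 1 (OFFSET -1): -1+-1=-2, -2+-1=-3, 7+-1=6, -3+-1=-4, -5+-1=-6, 5+-1=4 -> [-2, -3, 6, -4, -6, 4]

Answer: -2 -3 6 -4 -6 4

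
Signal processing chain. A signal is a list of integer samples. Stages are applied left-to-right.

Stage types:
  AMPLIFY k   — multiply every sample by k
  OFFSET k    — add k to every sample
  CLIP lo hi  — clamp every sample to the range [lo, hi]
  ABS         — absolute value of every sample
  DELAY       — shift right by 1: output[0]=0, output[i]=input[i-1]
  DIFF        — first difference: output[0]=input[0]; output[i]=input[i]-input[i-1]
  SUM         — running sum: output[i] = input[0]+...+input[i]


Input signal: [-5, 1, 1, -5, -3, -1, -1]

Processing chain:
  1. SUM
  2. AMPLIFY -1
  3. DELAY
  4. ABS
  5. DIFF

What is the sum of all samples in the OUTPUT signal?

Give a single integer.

Answer: 12

Derivation:
Input: [-5, 1, 1, -5, -3, -1, -1]
Stage 1 (SUM): sum[0..0]=-5, sum[0..1]=-4, sum[0..2]=-3, sum[0..3]=-8, sum[0..4]=-11, sum[0..5]=-12, sum[0..6]=-13 -> [-5, -4, -3, -8, -11, -12, -13]
Stage 2 (AMPLIFY -1): -5*-1=5, -4*-1=4, -3*-1=3, -8*-1=8, -11*-1=11, -12*-1=12, -13*-1=13 -> [5, 4, 3, 8, 11, 12, 13]
Stage 3 (DELAY): [0, 5, 4, 3, 8, 11, 12] = [0, 5, 4, 3, 8, 11, 12] -> [0, 5, 4, 3, 8, 11, 12]
Stage 4 (ABS): |0|=0, |5|=5, |4|=4, |3|=3, |8|=8, |11|=11, |12|=12 -> [0, 5, 4, 3, 8, 11, 12]
Stage 5 (DIFF): s[0]=0, 5-0=5, 4-5=-1, 3-4=-1, 8-3=5, 11-8=3, 12-11=1 -> [0, 5, -1, -1, 5, 3, 1]
Output sum: 12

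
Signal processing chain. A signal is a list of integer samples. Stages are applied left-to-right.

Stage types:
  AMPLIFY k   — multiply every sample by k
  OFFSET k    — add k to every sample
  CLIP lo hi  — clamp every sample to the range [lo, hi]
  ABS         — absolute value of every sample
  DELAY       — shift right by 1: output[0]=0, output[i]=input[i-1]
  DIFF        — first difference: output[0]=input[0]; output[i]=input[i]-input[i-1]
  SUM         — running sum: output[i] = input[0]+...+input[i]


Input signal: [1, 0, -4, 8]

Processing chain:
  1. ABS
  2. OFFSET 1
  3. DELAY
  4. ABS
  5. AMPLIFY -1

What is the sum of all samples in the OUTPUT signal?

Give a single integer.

Input: [1, 0, -4, 8]
Stage 1 (ABS): |1|=1, |0|=0, |-4|=4, |8|=8 -> [1, 0, 4, 8]
Stage 2 (OFFSET 1): 1+1=2, 0+1=1, 4+1=5, 8+1=9 -> [2, 1, 5, 9]
Stage 3 (DELAY): [0, 2, 1, 5] = [0, 2, 1, 5] -> [0, 2, 1, 5]
Stage 4 (ABS): |0|=0, |2|=2, |1|=1, |5|=5 -> [0, 2, 1, 5]
Stage 5 (AMPLIFY -1): 0*-1=0, 2*-1=-2, 1*-1=-1, 5*-1=-5 -> [0, -2, -1, -5]
Output sum: -8

Answer: -8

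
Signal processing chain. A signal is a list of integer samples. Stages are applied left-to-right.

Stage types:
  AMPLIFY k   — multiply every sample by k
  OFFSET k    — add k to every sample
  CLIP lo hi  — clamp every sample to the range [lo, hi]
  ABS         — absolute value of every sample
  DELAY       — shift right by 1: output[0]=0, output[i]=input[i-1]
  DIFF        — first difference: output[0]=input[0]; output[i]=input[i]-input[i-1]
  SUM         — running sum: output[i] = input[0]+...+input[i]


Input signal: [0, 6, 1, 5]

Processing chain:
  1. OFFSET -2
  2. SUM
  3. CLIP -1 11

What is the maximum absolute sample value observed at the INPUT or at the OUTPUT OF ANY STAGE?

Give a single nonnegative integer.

Answer: 6

Derivation:
Input: [0, 6, 1, 5] (max |s|=6)
Stage 1 (OFFSET -2): 0+-2=-2, 6+-2=4, 1+-2=-1, 5+-2=3 -> [-2, 4, -1, 3] (max |s|=4)
Stage 2 (SUM): sum[0..0]=-2, sum[0..1]=2, sum[0..2]=1, sum[0..3]=4 -> [-2, 2, 1, 4] (max |s|=4)
Stage 3 (CLIP -1 11): clip(-2,-1,11)=-1, clip(2,-1,11)=2, clip(1,-1,11)=1, clip(4,-1,11)=4 -> [-1, 2, 1, 4] (max |s|=4)
Overall max amplitude: 6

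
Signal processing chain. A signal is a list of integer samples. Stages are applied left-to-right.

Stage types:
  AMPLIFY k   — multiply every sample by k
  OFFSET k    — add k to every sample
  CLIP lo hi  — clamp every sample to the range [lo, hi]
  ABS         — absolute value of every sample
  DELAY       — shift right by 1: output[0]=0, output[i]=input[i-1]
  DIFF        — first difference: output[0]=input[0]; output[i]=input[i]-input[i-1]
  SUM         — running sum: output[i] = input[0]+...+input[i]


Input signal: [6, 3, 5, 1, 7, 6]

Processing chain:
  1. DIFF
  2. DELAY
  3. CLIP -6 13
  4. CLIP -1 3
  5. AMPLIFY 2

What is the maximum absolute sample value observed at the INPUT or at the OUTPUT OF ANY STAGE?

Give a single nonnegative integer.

Answer: 7

Derivation:
Input: [6, 3, 5, 1, 7, 6] (max |s|=7)
Stage 1 (DIFF): s[0]=6, 3-6=-3, 5-3=2, 1-5=-4, 7-1=6, 6-7=-1 -> [6, -3, 2, -4, 6, -1] (max |s|=6)
Stage 2 (DELAY): [0, 6, -3, 2, -4, 6] = [0, 6, -3, 2, -4, 6] -> [0, 6, -3, 2, -4, 6] (max |s|=6)
Stage 3 (CLIP -6 13): clip(0,-6,13)=0, clip(6,-6,13)=6, clip(-3,-6,13)=-3, clip(2,-6,13)=2, clip(-4,-6,13)=-4, clip(6,-6,13)=6 -> [0, 6, -3, 2, -4, 6] (max |s|=6)
Stage 4 (CLIP -1 3): clip(0,-1,3)=0, clip(6,-1,3)=3, clip(-3,-1,3)=-1, clip(2,-1,3)=2, clip(-4,-1,3)=-1, clip(6,-1,3)=3 -> [0, 3, -1, 2, -1, 3] (max |s|=3)
Stage 5 (AMPLIFY 2): 0*2=0, 3*2=6, -1*2=-2, 2*2=4, -1*2=-2, 3*2=6 -> [0, 6, -2, 4, -2, 6] (max |s|=6)
Overall max amplitude: 7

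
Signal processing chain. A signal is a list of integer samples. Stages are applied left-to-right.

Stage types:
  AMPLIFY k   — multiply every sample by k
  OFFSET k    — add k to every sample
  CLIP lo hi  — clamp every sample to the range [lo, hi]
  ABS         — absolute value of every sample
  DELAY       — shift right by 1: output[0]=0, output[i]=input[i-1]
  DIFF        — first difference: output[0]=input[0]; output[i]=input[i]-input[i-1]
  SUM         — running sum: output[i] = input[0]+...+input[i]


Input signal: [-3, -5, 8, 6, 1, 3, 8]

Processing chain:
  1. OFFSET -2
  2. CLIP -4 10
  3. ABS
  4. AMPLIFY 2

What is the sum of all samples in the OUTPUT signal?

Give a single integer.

Input: [-3, -5, 8, 6, 1, 3, 8]
Stage 1 (OFFSET -2): -3+-2=-5, -5+-2=-7, 8+-2=6, 6+-2=4, 1+-2=-1, 3+-2=1, 8+-2=6 -> [-5, -7, 6, 4, -1, 1, 6]
Stage 2 (CLIP -4 10): clip(-5,-4,10)=-4, clip(-7,-4,10)=-4, clip(6,-4,10)=6, clip(4,-4,10)=4, clip(-1,-4,10)=-1, clip(1,-4,10)=1, clip(6,-4,10)=6 -> [-4, -4, 6, 4, -1, 1, 6]
Stage 3 (ABS): |-4|=4, |-4|=4, |6|=6, |4|=4, |-1|=1, |1|=1, |6|=6 -> [4, 4, 6, 4, 1, 1, 6]
Stage 4 (AMPLIFY 2): 4*2=8, 4*2=8, 6*2=12, 4*2=8, 1*2=2, 1*2=2, 6*2=12 -> [8, 8, 12, 8, 2, 2, 12]
Output sum: 52

Answer: 52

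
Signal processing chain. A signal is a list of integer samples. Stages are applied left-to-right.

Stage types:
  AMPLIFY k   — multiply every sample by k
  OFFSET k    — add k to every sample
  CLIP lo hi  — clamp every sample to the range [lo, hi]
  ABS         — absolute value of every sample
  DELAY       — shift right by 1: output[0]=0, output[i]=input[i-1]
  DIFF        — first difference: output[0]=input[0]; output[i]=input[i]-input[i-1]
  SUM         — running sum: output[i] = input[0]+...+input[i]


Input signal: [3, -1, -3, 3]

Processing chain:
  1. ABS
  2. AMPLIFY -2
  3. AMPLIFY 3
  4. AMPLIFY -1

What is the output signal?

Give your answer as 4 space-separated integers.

Answer: 18 6 18 18

Derivation:
Input: [3, -1, -3, 3]
Stage 1 (ABS): |3|=3, |-1|=1, |-3|=3, |3|=3 -> [3, 1, 3, 3]
Stage 2 (AMPLIFY -2): 3*-2=-6, 1*-2=-2, 3*-2=-6, 3*-2=-6 -> [-6, -2, -6, -6]
Stage 3 (AMPLIFY 3): -6*3=-18, -2*3=-6, -6*3=-18, -6*3=-18 -> [-18, -6, -18, -18]
Stage 4 (AMPLIFY -1): -18*-1=18, -6*-1=6, -18*-1=18, -18*-1=18 -> [18, 6, 18, 18]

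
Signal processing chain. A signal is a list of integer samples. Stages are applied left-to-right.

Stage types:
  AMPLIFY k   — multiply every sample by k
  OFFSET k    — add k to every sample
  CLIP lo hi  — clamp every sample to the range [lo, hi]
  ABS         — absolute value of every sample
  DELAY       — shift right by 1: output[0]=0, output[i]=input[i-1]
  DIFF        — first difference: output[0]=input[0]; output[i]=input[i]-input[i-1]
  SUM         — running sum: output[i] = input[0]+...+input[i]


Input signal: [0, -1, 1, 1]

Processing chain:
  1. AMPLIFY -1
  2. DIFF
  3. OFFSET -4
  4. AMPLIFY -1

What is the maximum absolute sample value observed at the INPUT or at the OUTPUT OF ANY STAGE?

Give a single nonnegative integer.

Input: [0, -1, 1, 1] (max |s|=1)
Stage 1 (AMPLIFY -1): 0*-1=0, -1*-1=1, 1*-1=-1, 1*-1=-1 -> [0, 1, -1, -1] (max |s|=1)
Stage 2 (DIFF): s[0]=0, 1-0=1, -1-1=-2, -1--1=0 -> [0, 1, -2, 0] (max |s|=2)
Stage 3 (OFFSET -4): 0+-4=-4, 1+-4=-3, -2+-4=-6, 0+-4=-4 -> [-4, -3, -6, -4] (max |s|=6)
Stage 4 (AMPLIFY -1): -4*-1=4, -3*-1=3, -6*-1=6, -4*-1=4 -> [4, 3, 6, 4] (max |s|=6)
Overall max amplitude: 6

Answer: 6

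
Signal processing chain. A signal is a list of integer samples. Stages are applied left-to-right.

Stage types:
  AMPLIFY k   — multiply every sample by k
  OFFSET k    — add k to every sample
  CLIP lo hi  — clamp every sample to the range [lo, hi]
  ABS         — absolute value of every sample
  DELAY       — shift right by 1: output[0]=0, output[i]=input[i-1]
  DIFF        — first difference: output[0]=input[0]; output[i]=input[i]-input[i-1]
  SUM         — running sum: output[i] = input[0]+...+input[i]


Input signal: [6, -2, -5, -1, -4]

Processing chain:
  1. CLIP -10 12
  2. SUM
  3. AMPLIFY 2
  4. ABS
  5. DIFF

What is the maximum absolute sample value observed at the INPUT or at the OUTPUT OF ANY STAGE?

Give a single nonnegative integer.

Input: [6, -2, -5, -1, -4] (max |s|=6)
Stage 1 (CLIP -10 12): clip(6,-10,12)=6, clip(-2,-10,12)=-2, clip(-5,-10,12)=-5, clip(-1,-10,12)=-1, clip(-4,-10,12)=-4 -> [6, -2, -5, -1, -4] (max |s|=6)
Stage 2 (SUM): sum[0..0]=6, sum[0..1]=4, sum[0..2]=-1, sum[0..3]=-2, sum[0..4]=-6 -> [6, 4, -1, -2, -6] (max |s|=6)
Stage 3 (AMPLIFY 2): 6*2=12, 4*2=8, -1*2=-2, -2*2=-4, -6*2=-12 -> [12, 8, -2, -4, -12] (max |s|=12)
Stage 4 (ABS): |12|=12, |8|=8, |-2|=2, |-4|=4, |-12|=12 -> [12, 8, 2, 4, 12] (max |s|=12)
Stage 5 (DIFF): s[0]=12, 8-12=-4, 2-8=-6, 4-2=2, 12-4=8 -> [12, -4, -6, 2, 8] (max |s|=12)
Overall max amplitude: 12

Answer: 12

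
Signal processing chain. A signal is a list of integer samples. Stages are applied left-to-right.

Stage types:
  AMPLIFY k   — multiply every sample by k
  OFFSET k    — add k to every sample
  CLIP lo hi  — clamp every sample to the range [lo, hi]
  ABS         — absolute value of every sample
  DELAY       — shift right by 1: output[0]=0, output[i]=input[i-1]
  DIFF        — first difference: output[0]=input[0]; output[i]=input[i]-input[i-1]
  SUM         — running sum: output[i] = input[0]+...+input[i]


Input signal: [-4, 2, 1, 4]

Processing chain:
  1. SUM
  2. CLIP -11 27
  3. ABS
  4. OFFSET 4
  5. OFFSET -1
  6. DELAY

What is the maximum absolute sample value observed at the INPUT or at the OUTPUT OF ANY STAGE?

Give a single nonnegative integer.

Input: [-4, 2, 1, 4] (max |s|=4)
Stage 1 (SUM): sum[0..0]=-4, sum[0..1]=-2, sum[0..2]=-1, sum[0..3]=3 -> [-4, -2, -1, 3] (max |s|=4)
Stage 2 (CLIP -11 27): clip(-4,-11,27)=-4, clip(-2,-11,27)=-2, clip(-1,-11,27)=-1, clip(3,-11,27)=3 -> [-4, -2, -1, 3] (max |s|=4)
Stage 3 (ABS): |-4|=4, |-2|=2, |-1|=1, |3|=3 -> [4, 2, 1, 3] (max |s|=4)
Stage 4 (OFFSET 4): 4+4=8, 2+4=6, 1+4=5, 3+4=7 -> [8, 6, 5, 7] (max |s|=8)
Stage 5 (OFFSET -1): 8+-1=7, 6+-1=5, 5+-1=4, 7+-1=6 -> [7, 5, 4, 6] (max |s|=7)
Stage 6 (DELAY): [0, 7, 5, 4] = [0, 7, 5, 4] -> [0, 7, 5, 4] (max |s|=7)
Overall max amplitude: 8

Answer: 8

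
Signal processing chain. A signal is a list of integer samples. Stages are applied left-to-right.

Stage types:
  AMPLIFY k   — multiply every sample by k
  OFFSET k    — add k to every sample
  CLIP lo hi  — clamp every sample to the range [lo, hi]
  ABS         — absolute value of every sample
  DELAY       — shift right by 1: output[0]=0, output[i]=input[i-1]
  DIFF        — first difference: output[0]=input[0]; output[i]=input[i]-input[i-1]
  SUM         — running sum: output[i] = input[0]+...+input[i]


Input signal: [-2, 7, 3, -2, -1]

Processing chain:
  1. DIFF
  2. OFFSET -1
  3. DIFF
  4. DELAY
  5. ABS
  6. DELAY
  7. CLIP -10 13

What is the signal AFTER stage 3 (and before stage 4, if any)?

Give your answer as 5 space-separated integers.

Input: [-2, 7, 3, -2, -1]
Stage 1 (DIFF): s[0]=-2, 7--2=9, 3-7=-4, -2-3=-5, -1--2=1 -> [-2, 9, -4, -5, 1]
Stage 2 (OFFSET -1): -2+-1=-3, 9+-1=8, -4+-1=-5, -5+-1=-6, 1+-1=0 -> [-3, 8, -5, -6, 0]
Stage 3 (DIFF): s[0]=-3, 8--3=11, -5-8=-13, -6--5=-1, 0--6=6 -> [-3, 11, -13, -1, 6]

Answer: -3 11 -13 -1 6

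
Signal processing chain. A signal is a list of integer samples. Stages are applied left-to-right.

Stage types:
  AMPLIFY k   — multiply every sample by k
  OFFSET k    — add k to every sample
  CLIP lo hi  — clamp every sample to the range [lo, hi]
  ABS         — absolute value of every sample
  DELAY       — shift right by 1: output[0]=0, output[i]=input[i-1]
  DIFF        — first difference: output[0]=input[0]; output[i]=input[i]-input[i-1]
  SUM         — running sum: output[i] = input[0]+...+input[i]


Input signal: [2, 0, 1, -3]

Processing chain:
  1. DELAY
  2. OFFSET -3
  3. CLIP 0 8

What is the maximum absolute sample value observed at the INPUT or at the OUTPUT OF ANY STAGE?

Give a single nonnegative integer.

Input: [2, 0, 1, -3] (max |s|=3)
Stage 1 (DELAY): [0, 2, 0, 1] = [0, 2, 0, 1] -> [0, 2, 0, 1] (max |s|=2)
Stage 2 (OFFSET -3): 0+-3=-3, 2+-3=-1, 0+-3=-3, 1+-3=-2 -> [-3, -1, -3, -2] (max |s|=3)
Stage 3 (CLIP 0 8): clip(-3,0,8)=0, clip(-1,0,8)=0, clip(-3,0,8)=0, clip(-2,0,8)=0 -> [0, 0, 0, 0] (max |s|=0)
Overall max amplitude: 3

Answer: 3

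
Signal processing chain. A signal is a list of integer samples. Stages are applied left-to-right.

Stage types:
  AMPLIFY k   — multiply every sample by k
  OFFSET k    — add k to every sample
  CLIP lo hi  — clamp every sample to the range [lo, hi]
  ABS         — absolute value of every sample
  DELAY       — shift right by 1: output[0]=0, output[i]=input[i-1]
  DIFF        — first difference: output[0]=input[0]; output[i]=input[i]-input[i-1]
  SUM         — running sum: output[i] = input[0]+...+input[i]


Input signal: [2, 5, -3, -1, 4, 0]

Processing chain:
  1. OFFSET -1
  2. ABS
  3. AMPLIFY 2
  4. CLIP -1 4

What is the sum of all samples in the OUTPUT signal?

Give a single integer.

Answer: 20

Derivation:
Input: [2, 5, -3, -1, 4, 0]
Stage 1 (OFFSET -1): 2+-1=1, 5+-1=4, -3+-1=-4, -1+-1=-2, 4+-1=3, 0+-1=-1 -> [1, 4, -4, -2, 3, -1]
Stage 2 (ABS): |1|=1, |4|=4, |-4|=4, |-2|=2, |3|=3, |-1|=1 -> [1, 4, 4, 2, 3, 1]
Stage 3 (AMPLIFY 2): 1*2=2, 4*2=8, 4*2=8, 2*2=4, 3*2=6, 1*2=2 -> [2, 8, 8, 4, 6, 2]
Stage 4 (CLIP -1 4): clip(2,-1,4)=2, clip(8,-1,4)=4, clip(8,-1,4)=4, clip(4,-1,4)=4, clip(6,-1,4)=4, clip(2,-1,4)=2 -> [2, 4, 4, 4, 4, 2]
Output sum: 20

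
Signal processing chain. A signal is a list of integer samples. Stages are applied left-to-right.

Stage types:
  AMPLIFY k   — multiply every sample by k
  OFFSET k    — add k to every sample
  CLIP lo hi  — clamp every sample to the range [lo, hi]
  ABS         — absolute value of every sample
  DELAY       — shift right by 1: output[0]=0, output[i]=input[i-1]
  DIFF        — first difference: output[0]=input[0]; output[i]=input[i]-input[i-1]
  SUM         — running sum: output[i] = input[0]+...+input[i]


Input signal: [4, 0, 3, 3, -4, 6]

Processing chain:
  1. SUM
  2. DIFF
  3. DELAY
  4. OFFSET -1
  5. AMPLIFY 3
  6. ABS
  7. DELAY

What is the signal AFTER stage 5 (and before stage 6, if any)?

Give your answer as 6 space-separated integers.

Input: [4, 0, 3, 3, -4, 6]
Stage 1 (SUM): sum[0..0]=4, sum[0..1]=4, sum[0..2]=7, sum[0..3]=10, sum[0..4]=6, sum[0..5]=12 -> [4, 4, 7, 10, 6, 12]
Stage 2 (DIFF): s[0]=4, 4-4=0, 7-4=3, 10-7=3, 6-10=-4, 12-6=6 -> [4, 0, 3, 3, -4, 6]
Stage 3 (DELAY): [0, 4, 0, 3, 3, -4] = [0, 4, 0, 3, 3, -4] -> [0, 4, 0, 3, 3, -4]
Stage 4 (OFFSET -1): 0+-1=-1, 4+-1=3, 0+-1=-1, 3+-1=2, 3+-1=2, -4+-1=-5 -> [-1, 3, -1, 2, 2, -5]
Stage 5 (AMPLIFY 3): -1*3=-3, 3*3=9, -1*3=-3, 2*3=6, 2*3=6, -5*3=-15 -> [-3, 9, -3, 6, 6, -15]

Answer: -3 9 -3 6 6 -15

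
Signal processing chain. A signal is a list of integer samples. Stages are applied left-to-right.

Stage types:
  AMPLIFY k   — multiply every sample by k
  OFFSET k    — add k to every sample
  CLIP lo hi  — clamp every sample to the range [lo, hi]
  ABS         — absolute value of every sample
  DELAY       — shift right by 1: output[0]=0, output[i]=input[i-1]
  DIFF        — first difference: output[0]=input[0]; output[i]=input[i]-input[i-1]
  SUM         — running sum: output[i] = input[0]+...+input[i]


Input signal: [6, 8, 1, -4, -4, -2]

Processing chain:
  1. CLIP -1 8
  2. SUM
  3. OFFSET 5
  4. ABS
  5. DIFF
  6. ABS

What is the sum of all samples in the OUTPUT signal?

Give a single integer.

Input: [6, 8, 1, -4, -4, -2]
Stage 1 (CLIP -1 8): clip(6,-1,8)=6, clip(8,-1,8)=8, clip(1,-1,8)=1, clip(-4,-1,8)=-1, clip(-4,-1,8)=-1, clip(-2,-1,8)=-1 -> [6, 8, 1, -1, -1, -1]
Stage 2 (SUM): sum[0..0]=6, sum[0..1]=14, sum[0..2]=15, sum[0..3]=14, sum[0..4]=13, sum[0..5]=12 -> [6, 14, 15, 14, 13, 12]
Stage 3 (OFFSET 5): 6+5=11, 14+5=19, 15+5=20, 14+5=19, 13+5=18, 12+5=17 -> [11, 19, 20, 19, 18, 17]
Stage 4 (ABS): |11|=11, |19|=19, |20|=20, |19|=19, |18|=18, |17|=17 -> [11, 19, 20, 19, 18, 17]
Stage 5 (DIFF): s[0]=11, 19-11=8, 20-19=1, 19-20=-1, 18-19=-1, 17-18=-1 -> [11, 8, 1, -1, -1, -1]
Stage 6 (ABS): |11|=11, |8|=8, |1|=1, |-1|=1, |-1|=1, |-1|=1 -> [11, 8, 1, 1, 1, 1]
Output sum: 23

Answer: 23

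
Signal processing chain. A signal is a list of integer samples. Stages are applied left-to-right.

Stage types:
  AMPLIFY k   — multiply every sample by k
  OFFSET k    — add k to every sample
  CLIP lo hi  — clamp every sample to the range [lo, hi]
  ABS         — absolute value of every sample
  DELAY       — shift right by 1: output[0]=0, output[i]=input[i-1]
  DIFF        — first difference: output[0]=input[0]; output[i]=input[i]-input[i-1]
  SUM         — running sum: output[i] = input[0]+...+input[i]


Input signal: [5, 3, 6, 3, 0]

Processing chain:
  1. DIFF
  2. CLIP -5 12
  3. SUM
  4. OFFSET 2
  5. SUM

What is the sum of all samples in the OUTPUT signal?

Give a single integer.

Answer: 91

Derivation:
Input: [5, 3, 6, 3, 0]
Stage 1 (DIFF): s[0]=5, 3-5=-2, 6-3=3, 3-6=-3, 0-3=-3 -> [5, -2, 3, -3, -3]
Stage 2 (CLIP -5 12): clip(5,-5,12)=5, clip(-2,-5,12)=-2, clip(3,-5,12)=3, clip(-3,-5,12)=-3, clip(-3,-5,12)=-3 -> [5, -2, 3, -3, -3]
Stage 3 (SUM): sum[0..0]=5, sum[0..1]=3, sum[0..2]=6, sum[0..3]=3, sum[0..4]=0 -> [5, 3, 6, 3, 0]
Stage 4 (OFFSET 2): 5+2=7, 3+2=5, 6+2=8, 3+2=5, 0+2=2 -> [7, 5, 8, 5, 2]
Stage 5 (SUM): sum[0..0]=7, sum[0..1]=12, sum[0..2]=20, sum[0..3]=25, sum[0..4]=27 -> [7, 12, 20, 25, 27]
Output sum: 91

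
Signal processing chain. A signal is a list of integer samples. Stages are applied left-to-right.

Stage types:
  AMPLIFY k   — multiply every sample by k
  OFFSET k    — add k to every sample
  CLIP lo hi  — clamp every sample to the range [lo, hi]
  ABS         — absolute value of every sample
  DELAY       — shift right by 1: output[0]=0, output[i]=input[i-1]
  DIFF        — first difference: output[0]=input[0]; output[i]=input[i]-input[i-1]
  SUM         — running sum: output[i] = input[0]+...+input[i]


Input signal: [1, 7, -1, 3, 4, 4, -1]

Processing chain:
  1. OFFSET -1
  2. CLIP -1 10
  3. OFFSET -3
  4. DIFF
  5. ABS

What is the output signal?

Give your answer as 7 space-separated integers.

Answer: 3 6 7 3 1 0 4

Derivation:
Input: [1, 7, -1, 3, 4, 4, -1]
Stage 1 (OFFSET -1): 1+-1=0, 7+-1=6, -1+-1=-2, 3+-1=2, 4+-1=3, 4+-1=3, -1+-1=-2 -> [0, 6, -2, 2, 3, 3, -2]
Stage 2 (CLIP -1 10): clip(0,-1,10)=0, clip(6,-1,10)=6, clip(-2,-1,10)=-1, clip(2,-1,10)=2, clip(3,-1,10)=3, clip(3,-1,10)=3, clip(-2,-1,10)=-1 -> [0, 6, -1, 2, 3, 3, -1]
Stage 3 (OFFSET -3): 0+-3=-3, 6+-3=3, -1+-3=-4, 2+-3=-1, 3+-3=0, 3+-3=0, -1+-3=-4 -> [-3, 3, -4, -1, 0, 0, -4]
Stage 4 (DIFF): s[0]=-3, 3--3=6, -4-3=-7, -1--4=3, 0--1=1, 0-0=0, -4-0=-4 -> [-3, 6, -7, 3, 1, 0, -4]
Stage 5 (ABS): |-3|=3, |6|=6, |-7|=7, |3|=3, |1|=1, |0|=0, |-4|=4 -> [3, 6, 7, 3, 1, 0, 4]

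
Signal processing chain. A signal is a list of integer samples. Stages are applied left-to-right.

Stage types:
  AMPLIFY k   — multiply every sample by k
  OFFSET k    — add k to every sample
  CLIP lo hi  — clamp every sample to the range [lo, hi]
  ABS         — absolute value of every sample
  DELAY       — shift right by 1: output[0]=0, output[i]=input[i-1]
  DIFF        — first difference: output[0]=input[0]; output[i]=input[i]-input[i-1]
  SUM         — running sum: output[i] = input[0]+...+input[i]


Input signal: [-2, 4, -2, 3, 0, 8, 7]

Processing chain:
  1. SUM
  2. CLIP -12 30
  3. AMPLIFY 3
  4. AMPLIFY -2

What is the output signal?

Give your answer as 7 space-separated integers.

Answer: 12 -12 0 -18 -18 -66 -108

Derivation:
Input: [-2, 4, -2, 3, 0, 8, 7]
Stage 1 (SUM): sum[0..0]=-2, sum[0..1]=2, sum[0..2]=0, sum[0..3]=3, sum[0..4]=3, sum[0..5]=11, sum[0..6]=18 -> [-2, 2, 0, 3, 3, 11, 18]
Stage 2 (CLIP -12 30): clip(-2,-12,30)=-2, clip(2,-12,30)=2, clip(0,-12,30)=0, clip(3,-12,30)=3, clip(3,-12,30)=3, clip(11,-12,30)=11, clip(18,-12,30)=18 -> [-2, 2, 0, 3, 3, 11, 18]
Stage 3 (AMPLIFY 3): -2*3=-6, 2*3=6, 0*3=0, 3*3=9, 3*3=9, 11*3=33, 18*3=54 -> [-6, 6, 0, 9, 9, 33, 54]
Stage 4 (AMPLIFY -2): -6*-2=12, 6*-2=-12, 0*-2=0, 9*-2=-18, 9*-2=-18, 33*-2=-66, 54*-2=-108 -> [12, -12, 0, -18, -18, -66, -108]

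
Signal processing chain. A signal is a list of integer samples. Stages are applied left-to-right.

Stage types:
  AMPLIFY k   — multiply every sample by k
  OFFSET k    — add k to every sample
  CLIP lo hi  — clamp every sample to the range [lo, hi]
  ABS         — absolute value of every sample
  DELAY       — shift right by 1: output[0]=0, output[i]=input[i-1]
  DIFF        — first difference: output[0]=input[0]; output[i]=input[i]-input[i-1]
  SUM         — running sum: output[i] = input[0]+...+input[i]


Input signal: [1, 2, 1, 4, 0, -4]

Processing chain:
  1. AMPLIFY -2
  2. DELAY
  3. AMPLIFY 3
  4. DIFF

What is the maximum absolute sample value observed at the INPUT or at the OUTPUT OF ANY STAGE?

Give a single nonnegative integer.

Answer: 24

Derivation:
Input: [1, 2, 1, 4, 0, -4] (max |s|=4)
Stage 1 (AMPLIFY -2): 1*-2=-2, 2*-2=-4, 1*-2=-2, 4*-2=-8, 0*-2=0, -4*-2=8 -> [-2, -4, -2, -8, 0, 8] (max |s|=8)
Stage 2 (DELAY): [0, -2, -4, -2, -8, 0] = [0, -2, -4, -2, -8, 0] -> [0, -2, -4, -2, -8, 0] (max |s|=8)
Stage 3 (AMPLIFY 3): 0*3=0, -2*3=-6, -4*3=-12, -2*3=-6, -8*3=-24, 0*3=0 -> [0, -6, -12, -6, -24, 0] (max |s|=24)
Stage 4 (DIFF): s[0]=0, -6-0=-6, -12--6=-6, -6--12=6, -24--6=-18, 0--24=24 -> [0, -6, -6, 6, -18, 24] (max |s|=24)
Overall max amplitude: 24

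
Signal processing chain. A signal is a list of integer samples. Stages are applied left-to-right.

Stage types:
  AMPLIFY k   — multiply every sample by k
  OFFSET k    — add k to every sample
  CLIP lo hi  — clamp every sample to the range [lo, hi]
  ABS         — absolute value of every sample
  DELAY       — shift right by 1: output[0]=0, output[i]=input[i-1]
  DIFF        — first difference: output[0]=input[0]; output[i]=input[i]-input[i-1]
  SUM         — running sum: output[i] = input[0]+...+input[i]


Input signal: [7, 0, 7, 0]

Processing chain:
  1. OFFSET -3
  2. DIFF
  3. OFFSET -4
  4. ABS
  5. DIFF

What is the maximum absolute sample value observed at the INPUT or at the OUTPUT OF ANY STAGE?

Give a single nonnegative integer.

Answer: 11

Derivation:
Input: [7, 0, 7, 0] (max |s|=7)
Stage 1 (OFFSET -3): 7+-3=4, 0+-3=-3, 7+-3=4, 0+-3=-3 -> [4, -3, 4, -3] (max |s|=4)
Stage 2 (DIFF): s[0]=4, -3-4=-7, 4--3=7, -3-4=-7 -> [4, -7, 7, -7] (max |s|=7)
Stage 3 (OFFSET -4): 4+-4=0, -7+-4=-11, 7+-4=3, -7+-4=-11 -> [0, -11, 3, -11] (max |s|=11)
Stage 4 (ABS): |0|=0, |-11|=11, |3|=3, |-11|=11 -> [0, 11, 3, 11] (max |s|=11)
Stage 5 (DIFF): s[0]=0, 11-0=11, 3-11=-8, 11-3=8 -> [0, 11, -8, 8] (max |s|=11)
Overall max amplitude: 11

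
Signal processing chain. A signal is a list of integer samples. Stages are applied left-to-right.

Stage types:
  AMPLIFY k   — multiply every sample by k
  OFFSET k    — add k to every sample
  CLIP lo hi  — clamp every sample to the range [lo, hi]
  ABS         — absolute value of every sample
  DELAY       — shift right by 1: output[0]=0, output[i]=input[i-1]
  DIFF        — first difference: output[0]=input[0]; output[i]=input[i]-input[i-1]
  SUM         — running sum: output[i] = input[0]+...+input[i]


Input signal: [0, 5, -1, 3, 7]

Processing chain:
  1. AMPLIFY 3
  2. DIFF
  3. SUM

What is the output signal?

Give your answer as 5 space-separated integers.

Input: [0, 5, -1, 3, 7]
Stage 1 (AMPLIFY 3): 0*3=0, 5*3=15, -1*3=-3, 3*3=9, 7*3=21 -> [0, 15, -3, 9, 21]
Stage 2 (DIFF): s[0]=0, 15-0=15, -3-15=-18, 9--3=12, 21-9=12 -> [0, 15, -18, 12, 12]
Stage 3 (SUM): sum[0..0]=0, sum[0..1]=15, sum[0..2]=-3, sum[0..3]=9, sum[0..4]=21 -> [0, 15, -3, 9, 21]

Answer: 0 15 -3 9 21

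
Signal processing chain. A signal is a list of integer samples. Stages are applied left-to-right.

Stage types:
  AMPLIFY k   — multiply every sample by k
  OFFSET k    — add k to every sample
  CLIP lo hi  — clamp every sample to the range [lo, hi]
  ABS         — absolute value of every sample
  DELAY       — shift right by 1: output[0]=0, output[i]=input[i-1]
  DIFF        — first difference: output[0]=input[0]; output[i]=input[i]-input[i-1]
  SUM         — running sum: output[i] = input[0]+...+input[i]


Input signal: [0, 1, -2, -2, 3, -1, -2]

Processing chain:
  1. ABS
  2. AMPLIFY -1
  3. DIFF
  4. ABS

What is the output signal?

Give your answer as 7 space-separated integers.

Input: [0, 1, -2, -2, 3, -1, -2]
Stage 1 (ABS): |0|=0, |1|=1, |-2|=2, |-2|=2, |3|=3, |-1|=1, |-2|=2 -> [0, 1, 2, 2, 3, 1, 2]
Stage 2 (AMPLIFY -1): 0*-1=0, 1*-1=-1, 2*-1=-2, 2*-1=-2, 3*-1=-3, 1*-1=-1, 2*-1=-2 -> [0, -1, -2, -2, -3, -1, -2]
Stage 3 (DIFF): s[0]=0, -1-0=-1, -2--1=-1, -2--2=0, -3--2=-1, -1--3=2, -2--1=-1 -> [0, -1, -1, 0, -1, 2, -1]
Stage 4 (ABS): |0|=0, |-1|=1, |-1|=1, |0|=0, |-1|=1, |2|=2, |-1|=1 -> [0, 1, 1, 0, 1, 2, 1]

Answer: 0 1 1 0 1 2 1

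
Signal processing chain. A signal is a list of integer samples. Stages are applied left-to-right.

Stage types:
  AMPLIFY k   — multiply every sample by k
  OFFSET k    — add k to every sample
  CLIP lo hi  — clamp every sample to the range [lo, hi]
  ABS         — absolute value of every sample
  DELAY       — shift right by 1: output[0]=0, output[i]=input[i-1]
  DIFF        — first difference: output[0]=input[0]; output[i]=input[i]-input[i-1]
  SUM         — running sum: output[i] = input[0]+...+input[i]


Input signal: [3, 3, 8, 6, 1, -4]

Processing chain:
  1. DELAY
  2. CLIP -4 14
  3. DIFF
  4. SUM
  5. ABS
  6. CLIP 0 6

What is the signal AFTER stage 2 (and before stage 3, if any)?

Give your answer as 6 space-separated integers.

Answer: 0 3 3 8 6 1

Derivation:
Input: [3, 3, 8, 6, 1, -4]
Stage 1 (DELAY): [0, 3, 3, 8, 6, 1] = [0, 3, 3, 8, 6, 1] -> [0, 3, 3, 8, 6, 1]
Stage 2 (CLIP -4 14): clip(0,-4,14)=0, clip(3,-4,14)=3, clip(3,-4,14)=3, clip(8,-4,14)=8, clip(6,-4,14)=6, clip(1,-4,14)=1 -> [0, 3, 3, 8, 6, 1]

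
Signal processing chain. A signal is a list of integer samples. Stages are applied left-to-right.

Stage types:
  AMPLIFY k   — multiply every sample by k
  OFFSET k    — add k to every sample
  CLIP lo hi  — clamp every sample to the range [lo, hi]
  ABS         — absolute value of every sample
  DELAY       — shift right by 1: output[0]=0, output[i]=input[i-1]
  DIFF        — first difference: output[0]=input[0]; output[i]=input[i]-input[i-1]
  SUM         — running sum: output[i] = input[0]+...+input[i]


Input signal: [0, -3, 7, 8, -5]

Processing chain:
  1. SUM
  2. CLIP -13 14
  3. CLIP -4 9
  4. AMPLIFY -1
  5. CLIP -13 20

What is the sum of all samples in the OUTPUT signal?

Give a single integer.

Answer: -17

Derivation:
Input: [0, -3, 7, 8, -5]
Stage 1 (SUM): sum[0..0]=0, sum[0..1]=-3, sum[0..2]=4, sum[0..3]=12, sum[0..4]=7 -> [0, -3, 4, 12, 7]
Stage 2 (CLIP -13 14): clip(0,-13,14)=0, clip(-3,-13,14)=-3, clip(4,-13,14)=4, clip(12,-13,14)=12, clip(7,-13,14)=7 -> [0, -3, 4, 12, 7]
Stage 3 (CLIP -4 9): clip(0,-4,9)=0, clip(-3,-4,9)=-3, clip(4,-4,9)=4, clip(12,-4,9)=9, clip(7,-4,9)=7 -> [0, -3, 4, 9, 7]
Stage 4 (AMPLIFY -1): 0*-1=0, -3*-1=3, 4*-1=-4, 9*-1=-9, 7*-1=-7 -> [0, 3, -4, -9, -7]
Stage 5 (CLIP -13 20): clip(0,-13,20)=0, clip(3,-13,20)=3, clip(-4,-13,20)=-4, clip(-9,-13,20)=-9, clip(-7,-13,20)=-7 -> [0, 3, -4, -9, -7]
Output sum: -17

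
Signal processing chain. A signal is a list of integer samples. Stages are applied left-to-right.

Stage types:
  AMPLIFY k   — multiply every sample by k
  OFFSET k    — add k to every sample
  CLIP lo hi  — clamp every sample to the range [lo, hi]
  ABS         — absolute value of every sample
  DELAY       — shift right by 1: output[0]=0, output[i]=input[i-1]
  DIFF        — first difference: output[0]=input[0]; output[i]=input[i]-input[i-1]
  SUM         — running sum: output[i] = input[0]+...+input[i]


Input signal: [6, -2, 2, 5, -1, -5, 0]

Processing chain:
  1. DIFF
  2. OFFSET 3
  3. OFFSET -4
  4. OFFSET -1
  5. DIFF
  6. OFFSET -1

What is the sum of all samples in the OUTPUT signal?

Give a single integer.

Answer: -4

Derivation:
Input: [6, -2, 2, 5, -1, -5, 0]
Stage 1 (DIFF): s[0]=6, -2-6=-8, 2--2=4, 5-2=3, -1-5=-6, -5--1=-4, 0--5=5 -> [6, -8, 4, 3, -6, -4, 5]
Stage 2 (OFFSET 3): 6+3=9, -8+3=-5, 4+3=7, 3+3=6, -6+3=-3, -4+3=-1, 5+3=8 -> [9, -5, 7, 6, -3, -1, 8]
Stage 3 (OFFSET -4): 9+-4=5, -5+-4=-9, 7+-4=3, 6+-4=2, -3+-4=-7, -1+-4=-5, 8+-4=4 -> [5, -9, 3, 2, -7, -5, 4]
Stage 4 (OFFSET -1): 5+-1=4, -9+-1=-10, 3+-1=2, 2+-1=1, -7+-1=-8, -5+-1=-6, 4+-1=3 -> [4, -10, 2, 1, -8, -6, 3]
Stage 5 (DIFF): s[0]=4, -10-4=-14, 2--10=12, 1-2=-1, -8-1=-9, -6--8=2, 3--6=9 -> [4, -14, 12, -1, -9, 2, 9]
Stage 6 (OFFSET -1): 4+-1=3, -14+-1=-15, 12+-1=11, -1+-1=-2, -9+-1=-10, 2+-1=1, 9+-1=8 -> [3, -15, 11, -2, -10, 1, 8]
Output sum: -4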